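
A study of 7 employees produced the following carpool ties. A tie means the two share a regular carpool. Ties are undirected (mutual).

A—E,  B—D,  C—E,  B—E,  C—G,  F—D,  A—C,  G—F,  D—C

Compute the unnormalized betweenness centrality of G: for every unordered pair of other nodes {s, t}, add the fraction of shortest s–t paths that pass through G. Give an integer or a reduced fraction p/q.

Pairs whose geodesics pass through G — F–C: 1/2; F–A: 1/2; F–E: 1/3.
All other pairs contribute 0.
Summing the contributions gives betweenness(G) = 4/3.

4/3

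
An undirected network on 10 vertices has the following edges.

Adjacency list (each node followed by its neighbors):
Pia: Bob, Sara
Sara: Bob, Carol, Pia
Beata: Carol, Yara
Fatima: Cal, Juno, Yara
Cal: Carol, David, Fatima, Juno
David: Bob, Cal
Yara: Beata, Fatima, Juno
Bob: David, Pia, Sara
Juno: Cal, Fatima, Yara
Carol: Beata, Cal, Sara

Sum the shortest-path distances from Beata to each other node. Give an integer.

19

Distances from Beata: Bob:3, Cal:2, Carol:1, David:3, Fatima:2, Juno:2, Pia:3, Sara:2, Yara:1.
Sum = 3 + 2 + 1 + 3 + 2 + 2 + 3 + 2 + 1 = 19.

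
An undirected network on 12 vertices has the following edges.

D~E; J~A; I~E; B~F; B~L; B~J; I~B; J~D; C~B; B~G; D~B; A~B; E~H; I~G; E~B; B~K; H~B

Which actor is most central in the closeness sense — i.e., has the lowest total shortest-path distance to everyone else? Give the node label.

Farness (sum of distances to all others) for each node — A:20, B:11, C:21, D:19, E:18, F:21, G:20, H:20, I:19, J:19, K:21, L:21.
The smallest farness is 11, for B, so B has the highest closeness.

B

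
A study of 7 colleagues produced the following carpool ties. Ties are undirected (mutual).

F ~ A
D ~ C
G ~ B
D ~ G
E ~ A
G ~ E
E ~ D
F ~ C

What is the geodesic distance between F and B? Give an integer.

One shortest route is F – C – D – G – B, which uses 4 edges, and at distance 3 from F we only reach {G}, which does not include B. So d(F,B) = 4.

4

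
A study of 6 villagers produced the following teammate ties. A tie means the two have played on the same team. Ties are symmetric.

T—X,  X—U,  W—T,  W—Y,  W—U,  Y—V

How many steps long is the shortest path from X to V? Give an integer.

One shortest route is X – U – W – Y – V, which uses 4 edges, and at distance 3 from X we only reach {Y}, which does not include V. So d(X,V) = 4.

4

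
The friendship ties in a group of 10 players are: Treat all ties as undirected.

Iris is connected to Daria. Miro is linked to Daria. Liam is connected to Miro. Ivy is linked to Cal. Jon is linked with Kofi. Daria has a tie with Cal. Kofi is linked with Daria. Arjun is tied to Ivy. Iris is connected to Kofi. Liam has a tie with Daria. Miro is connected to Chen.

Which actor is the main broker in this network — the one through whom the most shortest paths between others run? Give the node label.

Unnormalized betweenness of each node: Arjun:0, Cal:14, Chen:0, Daria:27, Iris:0, Ivy:8, Jon:0, Kofi:8, Liam:0, Miro:8.
Daria has the largest value, 27, making it the main broker — the node through which the most shortest paths run.

Daria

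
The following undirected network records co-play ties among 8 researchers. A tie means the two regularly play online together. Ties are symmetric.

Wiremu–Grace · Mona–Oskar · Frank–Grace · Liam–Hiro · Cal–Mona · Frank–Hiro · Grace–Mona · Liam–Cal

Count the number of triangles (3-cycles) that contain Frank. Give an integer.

Frank's neighbors are Grace and Hiro, but none of them are tied to each other, so no triangle contains Frank.

0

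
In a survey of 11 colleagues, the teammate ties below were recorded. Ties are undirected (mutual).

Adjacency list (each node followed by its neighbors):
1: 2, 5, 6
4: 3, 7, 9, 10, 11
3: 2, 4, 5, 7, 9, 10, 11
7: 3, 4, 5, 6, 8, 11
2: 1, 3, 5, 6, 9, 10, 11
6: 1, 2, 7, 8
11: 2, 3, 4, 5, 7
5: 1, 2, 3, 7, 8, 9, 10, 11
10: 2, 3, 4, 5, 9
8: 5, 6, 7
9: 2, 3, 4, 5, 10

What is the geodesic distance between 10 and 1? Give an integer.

One shortest route is 10 – 2 – 1, which uses 2 edges, and 10 and 1 are not directly tied, so nothing shorter exists. So d(10,1) = 2.

2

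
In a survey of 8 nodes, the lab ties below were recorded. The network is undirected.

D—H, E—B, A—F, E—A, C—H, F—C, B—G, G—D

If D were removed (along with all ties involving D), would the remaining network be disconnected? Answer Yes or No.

No

Even without D, every remaining node can still reach every other (the residual graph is connected), so D is not a cut vertex.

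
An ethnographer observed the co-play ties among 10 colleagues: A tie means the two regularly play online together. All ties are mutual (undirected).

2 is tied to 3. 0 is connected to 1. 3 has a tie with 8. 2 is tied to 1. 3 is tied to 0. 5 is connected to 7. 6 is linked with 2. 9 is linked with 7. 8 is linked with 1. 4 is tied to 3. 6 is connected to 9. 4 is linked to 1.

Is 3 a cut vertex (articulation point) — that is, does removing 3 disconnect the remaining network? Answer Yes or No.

Even without 3, every remaining node can still reach every other (the residual graph is connected), so 3 is not a cut vertex.

No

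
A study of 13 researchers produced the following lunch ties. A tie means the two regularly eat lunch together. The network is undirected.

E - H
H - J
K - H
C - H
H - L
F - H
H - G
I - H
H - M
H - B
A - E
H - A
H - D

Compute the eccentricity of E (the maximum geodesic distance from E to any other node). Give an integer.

2

Distances from E: A:1, B:2, C:2, D:2, F:2, G:2, H:1, I:2, J:2, K:2, L:2, M:2.
The largest is 2 (to C, K, J, G, F, M, L, D, I, and B), so the eccentricity of E is 2.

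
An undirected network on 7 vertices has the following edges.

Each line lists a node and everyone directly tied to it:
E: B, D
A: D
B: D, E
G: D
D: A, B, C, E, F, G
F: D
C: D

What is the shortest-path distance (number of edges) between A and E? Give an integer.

One shortest route is A – D – E, which uses 2 edges, and A and E are not directly tied, so nothing shorter exists. So d(A,E) = 2.

2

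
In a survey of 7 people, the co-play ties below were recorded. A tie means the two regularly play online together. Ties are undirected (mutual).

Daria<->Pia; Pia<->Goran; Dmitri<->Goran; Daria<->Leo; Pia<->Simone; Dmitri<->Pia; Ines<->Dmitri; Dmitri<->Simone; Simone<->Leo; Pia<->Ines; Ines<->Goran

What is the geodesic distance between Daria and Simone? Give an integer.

One shortest route is Daria – Pia – Simone, which uses 2 edges, and Daria and Simone are not directly tied, so nothing shorter exists. So d(Daria,Simone) = 2.

2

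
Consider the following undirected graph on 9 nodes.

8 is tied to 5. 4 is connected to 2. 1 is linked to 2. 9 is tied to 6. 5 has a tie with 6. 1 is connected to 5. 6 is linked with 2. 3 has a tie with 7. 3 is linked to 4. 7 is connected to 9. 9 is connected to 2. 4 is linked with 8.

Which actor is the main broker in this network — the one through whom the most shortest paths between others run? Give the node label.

2

Unnormalized betweenness of each node: 1:1/2, 2:15/2, 3:2, 4:7, 5:3, 6:3, 7:3/2, 8:2, 9:9/2.
2 has the largest value, 15/2, making it the main broker — the node through which the most shortest paths run.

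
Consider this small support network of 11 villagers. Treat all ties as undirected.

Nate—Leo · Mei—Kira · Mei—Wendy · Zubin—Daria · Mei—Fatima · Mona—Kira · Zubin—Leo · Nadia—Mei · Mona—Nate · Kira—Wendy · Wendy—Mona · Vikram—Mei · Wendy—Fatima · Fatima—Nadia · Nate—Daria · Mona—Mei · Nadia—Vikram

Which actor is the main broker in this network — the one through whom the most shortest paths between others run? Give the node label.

Unnormalized betweenness of each node: Daria:4, Fatima:1/2, Kira:0, Leo:4, Mei:17, Mona:24, Nadia:1/2, Nate:43/2, Vikram:0, Wendy:3, Zubin:1/2.
Mona has the largest value, 24, making it the main broker — the node through which the most shortest paths run.

Mona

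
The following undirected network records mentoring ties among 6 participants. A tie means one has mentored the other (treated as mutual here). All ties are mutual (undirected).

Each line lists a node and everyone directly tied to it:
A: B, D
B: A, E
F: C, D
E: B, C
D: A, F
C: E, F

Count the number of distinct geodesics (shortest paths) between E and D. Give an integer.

2

The shortest distance is 3. The length-3 paths are: E–B–A–D; E–C–F–D.
That gives 2 distinct shortest paths.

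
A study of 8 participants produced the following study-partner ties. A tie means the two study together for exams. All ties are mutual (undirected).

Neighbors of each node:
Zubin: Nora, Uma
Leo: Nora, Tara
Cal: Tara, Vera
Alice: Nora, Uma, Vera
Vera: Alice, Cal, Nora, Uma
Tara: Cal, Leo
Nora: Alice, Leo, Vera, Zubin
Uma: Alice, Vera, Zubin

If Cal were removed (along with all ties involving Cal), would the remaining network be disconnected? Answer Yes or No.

Even without Cal, every remaining node can still reach every other (the residual graph is connected), so Cal is not a cut vertex.

No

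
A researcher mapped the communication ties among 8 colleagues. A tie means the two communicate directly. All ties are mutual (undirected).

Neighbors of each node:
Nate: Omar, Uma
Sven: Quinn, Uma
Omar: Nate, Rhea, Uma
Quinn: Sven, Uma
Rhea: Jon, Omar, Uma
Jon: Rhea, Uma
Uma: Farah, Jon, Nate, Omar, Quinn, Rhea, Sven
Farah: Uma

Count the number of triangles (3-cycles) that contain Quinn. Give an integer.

Quinn's neighbors: Sven and Uma.
Neighbor pairs that are themselves tied: Quinn–Sven–Uma. Each forms one triangle with Quinn, for 1 in total.

1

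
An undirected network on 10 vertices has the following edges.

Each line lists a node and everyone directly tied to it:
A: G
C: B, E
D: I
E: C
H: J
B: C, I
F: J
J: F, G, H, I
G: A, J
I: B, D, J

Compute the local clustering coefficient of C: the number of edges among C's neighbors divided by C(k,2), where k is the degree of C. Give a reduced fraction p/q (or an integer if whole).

C's neighbors: B and E (k = 2).
Possible neighbor pairs: C(2,2) = 1. Edges among them: none → e = 0.
Clustering(C) = 0/1.

0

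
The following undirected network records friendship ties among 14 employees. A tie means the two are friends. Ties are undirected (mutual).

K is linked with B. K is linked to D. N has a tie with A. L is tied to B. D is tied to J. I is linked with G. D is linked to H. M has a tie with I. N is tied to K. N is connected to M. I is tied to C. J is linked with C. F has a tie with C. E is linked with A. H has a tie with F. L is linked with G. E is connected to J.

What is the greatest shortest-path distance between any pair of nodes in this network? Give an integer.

5

Eccentricity of each node (its greatest distance to any other): A:4, B:4, C:4, D:4, E:5, F:4, G:4, H:4, I:3, J:4, K:3, L:5, M:4, N:4.
The maximum eccentricity is 5, realized for instance by the pair L–E via L – B – K – N – A – E. So the diameter is 5.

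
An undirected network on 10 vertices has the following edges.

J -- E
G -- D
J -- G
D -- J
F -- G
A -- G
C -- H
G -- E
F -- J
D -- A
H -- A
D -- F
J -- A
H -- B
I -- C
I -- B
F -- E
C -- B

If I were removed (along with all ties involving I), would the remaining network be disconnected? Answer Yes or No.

No

Even without I, every remaining node can still reach every other (the residual graph is connected), so I is not a cut vertex.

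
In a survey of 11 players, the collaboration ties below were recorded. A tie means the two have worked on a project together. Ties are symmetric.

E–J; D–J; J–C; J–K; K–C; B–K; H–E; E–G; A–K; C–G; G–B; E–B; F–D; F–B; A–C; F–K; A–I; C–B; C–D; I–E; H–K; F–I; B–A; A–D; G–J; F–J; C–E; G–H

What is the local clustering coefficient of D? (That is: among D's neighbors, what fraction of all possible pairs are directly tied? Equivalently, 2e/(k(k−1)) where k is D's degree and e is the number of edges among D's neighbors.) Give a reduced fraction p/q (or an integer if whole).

1/2

D's neighbors: A, C, F, and J (k = 4).
Possible neighbor pairs: C(4,2) = 6. Edges among them: A–C, C–J, F–J → e = 3.
Clustering(D) = 3/6 = 1/2.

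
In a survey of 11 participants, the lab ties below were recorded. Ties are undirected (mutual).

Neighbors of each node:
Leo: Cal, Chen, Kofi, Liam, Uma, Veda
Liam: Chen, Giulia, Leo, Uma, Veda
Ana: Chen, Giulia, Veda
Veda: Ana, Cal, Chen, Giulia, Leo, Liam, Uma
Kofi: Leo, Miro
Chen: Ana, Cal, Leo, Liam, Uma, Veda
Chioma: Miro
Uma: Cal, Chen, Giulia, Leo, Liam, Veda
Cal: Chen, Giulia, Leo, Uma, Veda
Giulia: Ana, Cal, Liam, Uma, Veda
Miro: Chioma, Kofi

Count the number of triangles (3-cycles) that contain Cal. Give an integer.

Cal's neighbors: Chen, Giulia, Leo, Uma, and Veda.
Neighbor pairs that are themselves tied: Cal–Chen–Leo; Cal–Chen–Uma; Cal–Chen–Veda; Cal–Giulia–Uma; Cal–Giulia–Veda; Cal–Leo–Uma; Cal–Leo–Veda; Cal–Uma–Veda. Each forms one triangle with Cal, for 8 in total.

8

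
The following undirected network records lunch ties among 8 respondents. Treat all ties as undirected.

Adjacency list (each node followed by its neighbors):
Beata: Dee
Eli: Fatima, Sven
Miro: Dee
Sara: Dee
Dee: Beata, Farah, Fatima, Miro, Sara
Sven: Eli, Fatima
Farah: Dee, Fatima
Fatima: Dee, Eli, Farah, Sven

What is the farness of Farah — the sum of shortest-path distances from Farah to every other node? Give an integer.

12

Distances from Farah: Beata:2, Dee:1, Eli:2, Fatima:1, Miro:2, Sara:2, Sven:2.
Sum = 2 + 1 + 2 + 1 + 2 + 2 + 2 = 12.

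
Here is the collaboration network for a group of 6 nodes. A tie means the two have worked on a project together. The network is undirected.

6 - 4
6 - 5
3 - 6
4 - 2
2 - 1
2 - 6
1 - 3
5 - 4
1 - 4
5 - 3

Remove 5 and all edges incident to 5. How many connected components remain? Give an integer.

1

5's neighbors (3, 4, and 6) remain reachable from one another through other ties, so the rest of the network stays in one piece.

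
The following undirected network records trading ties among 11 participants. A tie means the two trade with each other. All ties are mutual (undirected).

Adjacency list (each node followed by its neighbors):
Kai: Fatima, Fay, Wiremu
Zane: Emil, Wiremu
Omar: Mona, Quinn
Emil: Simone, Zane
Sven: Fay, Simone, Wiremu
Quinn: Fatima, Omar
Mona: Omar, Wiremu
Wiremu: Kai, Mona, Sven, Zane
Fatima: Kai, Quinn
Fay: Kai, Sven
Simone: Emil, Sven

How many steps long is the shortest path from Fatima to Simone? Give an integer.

One shortest route is Fatima – Kai – Fay – Sven – Simone, which uses 4 edges, and at distance 3 from Fatima we only reach {Mona, Sven, Zane}, which does not include Simone. So d(Fatima,Simone) = 4.

4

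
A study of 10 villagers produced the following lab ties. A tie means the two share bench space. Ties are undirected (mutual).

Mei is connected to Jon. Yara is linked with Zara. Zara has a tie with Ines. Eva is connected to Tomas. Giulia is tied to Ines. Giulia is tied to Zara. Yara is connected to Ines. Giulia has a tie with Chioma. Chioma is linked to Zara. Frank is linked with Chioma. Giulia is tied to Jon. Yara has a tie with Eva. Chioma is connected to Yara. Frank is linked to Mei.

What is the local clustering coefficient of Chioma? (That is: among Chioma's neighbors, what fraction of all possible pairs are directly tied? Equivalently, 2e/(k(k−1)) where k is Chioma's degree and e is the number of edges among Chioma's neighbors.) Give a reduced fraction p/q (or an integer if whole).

Chioma's neighbors: Frank, Giulia, Yara, and Zara (k = 4).
Possible neighbor pairs: C(4,2) = 6. Edges among them: Giulia–Zara, Yara–Zara → e = 2.
Clustering(Chioma) = 2/6 = 1/3.

1/3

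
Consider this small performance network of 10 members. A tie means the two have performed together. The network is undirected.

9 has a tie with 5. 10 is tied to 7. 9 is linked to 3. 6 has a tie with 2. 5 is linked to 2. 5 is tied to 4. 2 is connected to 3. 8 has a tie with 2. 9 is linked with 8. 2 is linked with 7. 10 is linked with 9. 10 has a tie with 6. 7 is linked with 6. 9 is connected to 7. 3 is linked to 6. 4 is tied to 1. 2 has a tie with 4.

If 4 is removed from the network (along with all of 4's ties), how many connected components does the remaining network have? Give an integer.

2

Without 4, the remaining ties split the others into: {2, 3, 5, 6, 7, 8, 9, 10}; {1}.
That's 2 separate components.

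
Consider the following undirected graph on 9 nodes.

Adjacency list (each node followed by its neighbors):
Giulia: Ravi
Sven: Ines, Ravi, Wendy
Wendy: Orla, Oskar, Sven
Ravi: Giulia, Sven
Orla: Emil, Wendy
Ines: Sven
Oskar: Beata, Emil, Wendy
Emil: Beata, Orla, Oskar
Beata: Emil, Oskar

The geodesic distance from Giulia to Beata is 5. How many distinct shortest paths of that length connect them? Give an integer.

1

The shortest distance is 5, and the only length-5 path is Giulia–Ravi–Sven–Wendy–Oskar–Beata. So there is exactly 1 shortest path.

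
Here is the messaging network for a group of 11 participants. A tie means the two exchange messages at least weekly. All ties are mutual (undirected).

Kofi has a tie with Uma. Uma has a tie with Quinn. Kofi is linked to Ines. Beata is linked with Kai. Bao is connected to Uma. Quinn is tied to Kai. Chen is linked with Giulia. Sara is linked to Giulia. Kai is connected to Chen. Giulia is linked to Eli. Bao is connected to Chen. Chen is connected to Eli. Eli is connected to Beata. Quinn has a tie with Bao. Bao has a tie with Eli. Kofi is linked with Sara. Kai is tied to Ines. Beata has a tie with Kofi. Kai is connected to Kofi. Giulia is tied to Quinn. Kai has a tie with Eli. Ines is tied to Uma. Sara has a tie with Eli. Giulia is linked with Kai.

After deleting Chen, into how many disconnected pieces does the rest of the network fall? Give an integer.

1

Chen's neighbors (Bao, Eli, Giulia, and Kai) remain reachable from one another through other ties, so the rest of the network stays in one piece.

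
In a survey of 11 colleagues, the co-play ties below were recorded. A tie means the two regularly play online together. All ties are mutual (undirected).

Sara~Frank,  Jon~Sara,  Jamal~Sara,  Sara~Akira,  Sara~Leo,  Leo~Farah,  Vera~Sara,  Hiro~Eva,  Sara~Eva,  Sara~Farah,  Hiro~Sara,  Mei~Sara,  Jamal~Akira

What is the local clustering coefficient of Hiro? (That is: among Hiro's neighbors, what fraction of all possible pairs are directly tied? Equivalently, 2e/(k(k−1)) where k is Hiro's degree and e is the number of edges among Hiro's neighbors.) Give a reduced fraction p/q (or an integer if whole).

1

Hiro's neighbors: Eva and Sara (k = 2).
Possible neighbor pairs: C(2,2) = 1. Edges among them: Eva–Sara → e = 1.
Clustering(Hiro) = 1/1.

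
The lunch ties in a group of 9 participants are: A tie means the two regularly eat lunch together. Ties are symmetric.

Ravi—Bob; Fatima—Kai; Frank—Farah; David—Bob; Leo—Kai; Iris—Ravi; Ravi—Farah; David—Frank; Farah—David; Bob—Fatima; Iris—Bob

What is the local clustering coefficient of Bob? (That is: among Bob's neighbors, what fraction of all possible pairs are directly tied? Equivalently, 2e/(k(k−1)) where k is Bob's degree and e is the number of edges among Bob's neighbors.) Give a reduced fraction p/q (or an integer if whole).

1/6

Bob's neighbors: David, Fatima, Iris, and Ravi (k = 4).
Possible neighbor pairs: C(4,2) = 6. Edges among them: Iris–Ravi → e = 1.
Clustering(Bob) = 1/6.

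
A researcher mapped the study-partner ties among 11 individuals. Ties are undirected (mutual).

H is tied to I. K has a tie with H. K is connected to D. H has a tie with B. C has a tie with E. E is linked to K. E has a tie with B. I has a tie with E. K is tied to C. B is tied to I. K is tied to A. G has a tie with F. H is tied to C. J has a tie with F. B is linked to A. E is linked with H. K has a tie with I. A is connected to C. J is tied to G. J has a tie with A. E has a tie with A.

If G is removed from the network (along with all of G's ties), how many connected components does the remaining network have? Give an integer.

G's neighbors (F and J) remain reachable from one another through other ties, so the rest of the network stays in one piece.

1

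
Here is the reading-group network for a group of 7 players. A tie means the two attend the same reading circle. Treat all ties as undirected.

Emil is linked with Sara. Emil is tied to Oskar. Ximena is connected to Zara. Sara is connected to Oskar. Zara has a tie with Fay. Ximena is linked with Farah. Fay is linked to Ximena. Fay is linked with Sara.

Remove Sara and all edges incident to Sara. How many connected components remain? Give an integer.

2

Without Sara, the remaining ties split the others into: {Emil, Oskar}; {Farah, Fay, Ximena, Zara}.
That's 2 separate components.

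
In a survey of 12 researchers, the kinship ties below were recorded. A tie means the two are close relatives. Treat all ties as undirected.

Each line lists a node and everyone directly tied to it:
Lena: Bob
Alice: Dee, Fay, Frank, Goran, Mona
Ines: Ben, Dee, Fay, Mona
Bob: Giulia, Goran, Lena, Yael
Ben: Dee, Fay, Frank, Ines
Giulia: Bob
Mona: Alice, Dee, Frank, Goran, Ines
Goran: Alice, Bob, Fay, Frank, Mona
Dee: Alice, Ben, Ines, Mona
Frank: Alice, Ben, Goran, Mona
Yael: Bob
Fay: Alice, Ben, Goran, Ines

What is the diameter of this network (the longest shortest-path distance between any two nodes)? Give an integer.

Eccentricity of each node (its greatest distance to any other): Alice:3, Ben:4, Bob:3, Dee:4, Fay:3, Frank:3, Giulia:4, Goran:2, Ines:4, Lena:4, Mona:3, Yael:4.
The maximum eccentricity is 4, realized for instance by the pair Giulia–Ben via Giulia – Bob – Goran – Frank – Ben. So the diameter is 4.

4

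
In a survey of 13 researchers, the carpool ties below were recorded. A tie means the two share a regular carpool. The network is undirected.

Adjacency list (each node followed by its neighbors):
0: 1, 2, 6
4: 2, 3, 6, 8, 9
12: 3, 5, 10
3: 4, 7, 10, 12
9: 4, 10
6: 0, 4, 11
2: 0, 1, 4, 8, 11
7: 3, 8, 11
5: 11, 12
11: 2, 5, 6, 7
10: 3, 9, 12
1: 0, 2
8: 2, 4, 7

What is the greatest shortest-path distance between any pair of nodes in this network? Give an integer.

4

Eccentricity of each node (its greatest distance to any other): 0:4, 1:4, 2:3, 3:3, 4:3, 5:3, 6:3, 7:3, 8:3, 9:3, 10:4, 11:3, 12:4.
The maximum eccentricity is 4, realized for instance by the pair 10–1 via 10 – 9 – 4 – 2 – 1. So the diameter is 4.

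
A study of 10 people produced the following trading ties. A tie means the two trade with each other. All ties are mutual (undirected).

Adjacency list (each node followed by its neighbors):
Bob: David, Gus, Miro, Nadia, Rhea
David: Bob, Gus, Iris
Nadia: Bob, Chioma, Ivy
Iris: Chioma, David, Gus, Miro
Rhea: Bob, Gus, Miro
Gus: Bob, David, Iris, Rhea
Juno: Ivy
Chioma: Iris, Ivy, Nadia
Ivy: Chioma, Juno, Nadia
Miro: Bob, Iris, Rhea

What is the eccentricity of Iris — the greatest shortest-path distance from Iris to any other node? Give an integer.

3

Distances from Iris: Bob:2, Chioma:1, David:1, Gus:1, Ivy:2, Juno:3, Miro:1, Nadia:2, Rhea:2.
The largest is 3 (to Juno), so the eccentricity of Iris is 3.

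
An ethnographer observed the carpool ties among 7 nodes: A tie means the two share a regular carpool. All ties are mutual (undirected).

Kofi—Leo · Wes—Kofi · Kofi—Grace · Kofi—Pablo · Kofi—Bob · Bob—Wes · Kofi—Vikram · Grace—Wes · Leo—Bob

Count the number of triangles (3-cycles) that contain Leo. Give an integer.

Leo's neighbors: Bob and Kofi.
Neighbor pairs that are themselves tied: Leo–Bob–Kofi. Each forms one triangle with Leo, for 1 in total.

1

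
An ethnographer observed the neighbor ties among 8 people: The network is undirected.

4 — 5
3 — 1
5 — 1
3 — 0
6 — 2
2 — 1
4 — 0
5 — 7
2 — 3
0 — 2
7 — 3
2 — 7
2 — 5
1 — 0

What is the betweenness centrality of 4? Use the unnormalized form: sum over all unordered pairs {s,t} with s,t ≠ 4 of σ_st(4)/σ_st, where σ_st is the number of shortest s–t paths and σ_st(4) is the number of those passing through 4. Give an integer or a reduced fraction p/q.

1/3

Pairs whose geodesics pass through 4 — 5–0: 1/3.
All other pairs contribute 0.
Summing the contributions gives betweenness(4) = 1/3.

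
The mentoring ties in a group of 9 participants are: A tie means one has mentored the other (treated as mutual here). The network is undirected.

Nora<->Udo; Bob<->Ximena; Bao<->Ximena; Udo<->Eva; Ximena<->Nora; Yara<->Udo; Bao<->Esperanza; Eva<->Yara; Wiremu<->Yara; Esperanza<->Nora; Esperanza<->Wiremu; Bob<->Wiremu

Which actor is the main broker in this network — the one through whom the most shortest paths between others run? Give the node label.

Unnormalized betweenness of each node: Bao:1/2, Bob:3/2, Esperanza:14/3, Eva:0, Nora:20/3, Udo:14/3, Wiremu:41/6, Ximena:23/6, Yara:13/3.
Wiremu has the largest value, 41/6, making it the main broker — the node through which the most shortest paths run.

Wiremu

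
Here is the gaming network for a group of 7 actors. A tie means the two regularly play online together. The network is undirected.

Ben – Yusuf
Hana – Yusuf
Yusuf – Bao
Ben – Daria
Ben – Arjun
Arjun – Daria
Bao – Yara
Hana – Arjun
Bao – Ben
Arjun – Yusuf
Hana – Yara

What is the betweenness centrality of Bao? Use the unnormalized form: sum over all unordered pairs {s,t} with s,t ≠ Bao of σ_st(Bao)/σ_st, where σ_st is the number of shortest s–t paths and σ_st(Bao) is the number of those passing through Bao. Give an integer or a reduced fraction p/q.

2

Pairs whose geodesics pass through Bao — Yara–Daria: 1/2; Yara–Ben: 1; Yara–Yusuf: 1/2.
All other pairs contribute 0.
Summing the contributions gives betweenness(Bao) = 2.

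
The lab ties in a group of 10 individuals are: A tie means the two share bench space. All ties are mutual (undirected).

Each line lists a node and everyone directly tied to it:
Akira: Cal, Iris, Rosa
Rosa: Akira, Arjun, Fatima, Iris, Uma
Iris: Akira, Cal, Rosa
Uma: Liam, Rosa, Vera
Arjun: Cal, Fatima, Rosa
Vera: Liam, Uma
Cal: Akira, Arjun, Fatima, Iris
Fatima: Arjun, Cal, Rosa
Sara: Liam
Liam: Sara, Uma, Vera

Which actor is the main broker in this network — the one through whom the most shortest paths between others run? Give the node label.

Unnormalized betweenness of each node: Akira:5/4, Arjun:5/4, Cal:2, Fatima:5/4, Iris:5/4, Liam:8, Rosa:22, Sara:0, Uma:18, Vera:0.
Rosa has the largest value, 22, making it the main broker — the node through which the most shortest paths run.

Rosa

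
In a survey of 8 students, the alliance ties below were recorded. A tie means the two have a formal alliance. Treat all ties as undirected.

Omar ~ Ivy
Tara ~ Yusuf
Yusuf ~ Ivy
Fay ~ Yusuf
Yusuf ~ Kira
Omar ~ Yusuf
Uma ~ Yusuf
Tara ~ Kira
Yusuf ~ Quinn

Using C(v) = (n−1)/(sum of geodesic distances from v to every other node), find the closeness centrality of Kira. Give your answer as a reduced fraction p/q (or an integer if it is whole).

7/12

Distances from Kira: Fay:2, Ivy:2, Omar:2, Quinn:2, Tara:1, Uma:2, Yusuf:1. Sum = 12.
n = 8, so closeness = 7/12.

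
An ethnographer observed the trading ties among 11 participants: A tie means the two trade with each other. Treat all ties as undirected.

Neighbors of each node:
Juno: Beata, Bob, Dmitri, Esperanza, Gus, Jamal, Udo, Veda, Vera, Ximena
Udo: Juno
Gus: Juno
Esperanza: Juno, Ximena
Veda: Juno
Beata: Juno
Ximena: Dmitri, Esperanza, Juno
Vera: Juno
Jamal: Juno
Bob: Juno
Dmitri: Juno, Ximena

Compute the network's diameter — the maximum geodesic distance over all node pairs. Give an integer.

Eccentricity of each node (its greatest distance to any other): Beata:2, Bob:2, Dmitri:2, Esperanza:2, Gus:2, Jamal:2, Juno:1, Udo:2, Veda:2, Vera:2, Ximena:2.
The maximum eccentricity is 2, realized for instance by the pair Jamal–Udo via Jamal – Juno – Udo. So the diameter is 2.

2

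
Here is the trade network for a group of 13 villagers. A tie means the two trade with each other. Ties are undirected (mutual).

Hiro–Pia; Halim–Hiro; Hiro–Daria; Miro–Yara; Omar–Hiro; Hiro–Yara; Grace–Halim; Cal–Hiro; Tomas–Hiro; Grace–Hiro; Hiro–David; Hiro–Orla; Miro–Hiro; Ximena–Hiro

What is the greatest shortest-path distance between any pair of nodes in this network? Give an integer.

Eccentricity of each node (its greatest distance to any other): Cal:2, Daria:2, David:2, Grace:2, Halim:2, Hiro:1, Miro:2, Omar:2, Orla:2, Pia:2, Tomas:2, Ximena:2, Yara:2.
The maximum eccentricity is 2, realized for instance by the pair Yara–Pia via Yara – Hiro – Pia. So the diameter is 2.

2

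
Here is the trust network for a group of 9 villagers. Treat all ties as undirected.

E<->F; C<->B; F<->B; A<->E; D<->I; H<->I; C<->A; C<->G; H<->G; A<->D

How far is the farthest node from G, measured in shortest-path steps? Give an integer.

3

Distances from G: A:2, B:2, C:1, D:3, E:3, F:3, H:1, I:2.
The largest is 3 (to D, E, and F), so the eccentricity of G is 3.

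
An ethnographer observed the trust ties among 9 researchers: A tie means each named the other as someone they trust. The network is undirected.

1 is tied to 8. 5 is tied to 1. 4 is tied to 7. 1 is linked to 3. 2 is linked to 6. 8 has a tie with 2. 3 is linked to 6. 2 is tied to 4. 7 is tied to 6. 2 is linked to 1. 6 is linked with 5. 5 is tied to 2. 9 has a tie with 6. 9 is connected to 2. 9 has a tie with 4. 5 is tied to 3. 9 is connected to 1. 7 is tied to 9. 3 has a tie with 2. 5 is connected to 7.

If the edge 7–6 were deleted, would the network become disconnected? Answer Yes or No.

No

Even without that edge, 7 still reaches 6 via 7 – 5 – 6, so the network stays connected. Not a bridge.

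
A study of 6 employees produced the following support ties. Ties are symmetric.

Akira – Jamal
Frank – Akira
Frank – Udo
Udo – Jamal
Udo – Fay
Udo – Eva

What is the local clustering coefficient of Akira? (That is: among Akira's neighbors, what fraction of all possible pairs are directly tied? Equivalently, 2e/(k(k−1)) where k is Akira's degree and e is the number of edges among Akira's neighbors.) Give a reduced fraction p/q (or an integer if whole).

Akira's neighbors: Frank and Jamal (k = 2).
Possible neighbor pairs: C(2,2) = 1. Edges among them: none → e = 0.
Clustering(Akira) = 0/1.

0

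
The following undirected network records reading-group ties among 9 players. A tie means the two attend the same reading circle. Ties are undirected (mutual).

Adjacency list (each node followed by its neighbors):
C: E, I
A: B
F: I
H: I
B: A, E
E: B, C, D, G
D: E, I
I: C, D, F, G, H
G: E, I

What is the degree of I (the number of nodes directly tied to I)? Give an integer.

I is directly tied to C, D, F, G, and H. That is 5 neighbors, so the degree of I is 5.

5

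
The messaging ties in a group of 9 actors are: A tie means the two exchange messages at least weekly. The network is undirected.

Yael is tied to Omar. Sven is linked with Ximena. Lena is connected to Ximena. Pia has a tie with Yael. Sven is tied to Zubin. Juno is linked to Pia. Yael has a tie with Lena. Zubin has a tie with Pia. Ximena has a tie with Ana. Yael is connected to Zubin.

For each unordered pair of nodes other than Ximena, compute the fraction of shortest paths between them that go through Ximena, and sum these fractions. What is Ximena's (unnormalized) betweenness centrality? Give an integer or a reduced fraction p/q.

Pairs whose geodesics pass through Ximena — Omar–Ana: 1; Yael–Ana: 1; Sven–Ana: 1; Sven–Lena: 1; Juno–Ana: 2/2; Zubin–Ana: 1; Pia–Ana: 2/2; Ana–Lena: 1.
All other pairs contribute 0.
Summing the contributions gives betweenness(Ximena) = 8.

8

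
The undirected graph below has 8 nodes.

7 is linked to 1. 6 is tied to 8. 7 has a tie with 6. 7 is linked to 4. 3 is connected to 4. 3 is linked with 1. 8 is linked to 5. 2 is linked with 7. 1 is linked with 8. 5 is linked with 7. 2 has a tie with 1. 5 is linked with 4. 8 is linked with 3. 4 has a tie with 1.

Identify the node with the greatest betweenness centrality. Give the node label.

7

Unnormalized betweenness of each node: 1:11/3, 2:0, 3:1/3, 4:4/3, 5:2/3, 6:1/3, 7:29/6, 8:17/6.
7 has the largest value, 29/6, making it the main broker — the node through which the most shortest paths run.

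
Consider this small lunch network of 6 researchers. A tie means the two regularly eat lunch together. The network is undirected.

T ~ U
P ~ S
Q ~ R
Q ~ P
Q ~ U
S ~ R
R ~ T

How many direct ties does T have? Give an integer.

T is directly tied to R and U. That is 2 neighbors, so the degree of T is 2.

2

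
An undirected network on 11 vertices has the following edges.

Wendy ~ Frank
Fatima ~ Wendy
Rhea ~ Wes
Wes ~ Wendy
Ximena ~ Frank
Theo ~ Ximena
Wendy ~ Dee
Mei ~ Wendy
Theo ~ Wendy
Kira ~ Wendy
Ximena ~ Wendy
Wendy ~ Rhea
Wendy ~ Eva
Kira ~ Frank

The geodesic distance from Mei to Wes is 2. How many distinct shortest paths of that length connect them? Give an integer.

1

The shortest distance is 2, and the only length-2 path is Mei–Wendy–Wes. So there is exactly 1 shortest path.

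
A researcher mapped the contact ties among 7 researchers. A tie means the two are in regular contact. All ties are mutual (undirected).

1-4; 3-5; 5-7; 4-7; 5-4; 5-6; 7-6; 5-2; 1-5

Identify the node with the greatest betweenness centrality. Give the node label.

5

Unnormalized betweenness of each node: 1:0, 2:0, 3:0, 4:1/2, 5:11, 6:0, 7:1/2.
5 has the largest value, 11, making it the main broker — the node through which the most shortest paths run.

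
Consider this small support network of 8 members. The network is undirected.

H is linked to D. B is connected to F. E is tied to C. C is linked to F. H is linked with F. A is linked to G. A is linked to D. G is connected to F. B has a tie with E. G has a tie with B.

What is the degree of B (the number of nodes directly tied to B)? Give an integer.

B is directly tied to E, F, and G. That is 3 neighbors, so the degree of B is 3.

3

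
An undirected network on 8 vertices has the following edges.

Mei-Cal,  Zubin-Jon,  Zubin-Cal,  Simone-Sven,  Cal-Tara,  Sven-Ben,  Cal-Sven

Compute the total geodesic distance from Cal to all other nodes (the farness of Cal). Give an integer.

Distances from Cal: Ben:2, Jon:2, Mei:1, Simone:2, Sven:1, Tara:1, Zubin:1.
Sum = 2 + 2 + 1 + 2 + 1 + 1 + 1 = 10.

10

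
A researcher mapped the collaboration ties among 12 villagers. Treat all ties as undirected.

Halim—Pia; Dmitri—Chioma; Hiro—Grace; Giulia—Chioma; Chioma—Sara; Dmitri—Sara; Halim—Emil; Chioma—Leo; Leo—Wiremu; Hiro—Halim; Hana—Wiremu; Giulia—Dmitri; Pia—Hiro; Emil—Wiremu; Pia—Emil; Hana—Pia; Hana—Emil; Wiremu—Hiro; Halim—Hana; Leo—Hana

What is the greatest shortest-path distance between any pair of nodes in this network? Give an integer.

Eccentricity of each node (its greatest distance to any other): Chioma:4, Dmitri:5, Emil:4, Giulia:5, Grace:5, Halim:4, Hana:3, Hiro:4, Leo:3, Pia:4, Sara:5, Wiremu:3.
The maximum eccentricity is 5, realized for instance by the pair Sara–Grace via Sara – Chioma – Leo – Wiremu – Hiro – Grace. So the diameter is 5.

5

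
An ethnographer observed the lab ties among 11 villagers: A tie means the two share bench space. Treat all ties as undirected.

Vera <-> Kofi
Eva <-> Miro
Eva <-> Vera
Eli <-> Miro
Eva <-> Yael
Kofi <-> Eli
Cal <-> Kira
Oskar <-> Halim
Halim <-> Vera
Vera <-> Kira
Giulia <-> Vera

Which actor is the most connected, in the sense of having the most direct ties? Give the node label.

Vera

Degrees — Cal:1, Eli:2, Eva:3, Giulia:1, Halim:2, Kira:2, Kofi:2, Miro:2, Oskar:1, Vera:5, Yael:1.
The maximum is 5, attained only by Vera.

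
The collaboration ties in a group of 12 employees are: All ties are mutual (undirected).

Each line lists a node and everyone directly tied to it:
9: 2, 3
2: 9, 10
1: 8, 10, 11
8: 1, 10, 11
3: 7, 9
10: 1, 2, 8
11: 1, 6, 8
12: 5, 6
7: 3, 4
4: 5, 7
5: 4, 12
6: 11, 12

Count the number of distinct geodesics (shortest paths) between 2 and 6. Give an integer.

The shortest distance is 4. The length-4 paths are: 2–10–8–11–6; 2–10–1–11–6.
That gives 2 distinct shortest paths.

2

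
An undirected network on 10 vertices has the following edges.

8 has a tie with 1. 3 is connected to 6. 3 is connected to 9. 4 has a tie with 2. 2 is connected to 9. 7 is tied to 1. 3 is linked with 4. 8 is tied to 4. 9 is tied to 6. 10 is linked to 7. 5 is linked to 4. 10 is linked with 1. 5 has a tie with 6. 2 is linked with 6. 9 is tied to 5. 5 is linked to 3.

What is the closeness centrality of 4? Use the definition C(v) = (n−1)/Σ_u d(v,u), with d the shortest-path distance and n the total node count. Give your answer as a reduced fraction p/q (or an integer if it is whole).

9/16

Distances from 4: 1:2, 2:1, 3:1, 5:1, 6:2, 7:3, 8:1, 9:2, 10:3. Sum = 16.
n = 10, so closeness = 9/16.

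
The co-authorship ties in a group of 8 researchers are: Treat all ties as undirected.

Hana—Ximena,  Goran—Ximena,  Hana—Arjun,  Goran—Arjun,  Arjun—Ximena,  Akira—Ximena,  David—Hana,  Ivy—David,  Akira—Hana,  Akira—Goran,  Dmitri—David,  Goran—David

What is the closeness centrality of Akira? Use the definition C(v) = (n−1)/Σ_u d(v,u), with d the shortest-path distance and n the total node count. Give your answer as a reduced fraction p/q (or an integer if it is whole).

Distances from Akira: Arjun:2, David:2, Dmitri:3, Goran:1, Hana:1, Ivy:3, Ximena:1. Sum = 13.
n = 8, so closeness = 7/13.

7/13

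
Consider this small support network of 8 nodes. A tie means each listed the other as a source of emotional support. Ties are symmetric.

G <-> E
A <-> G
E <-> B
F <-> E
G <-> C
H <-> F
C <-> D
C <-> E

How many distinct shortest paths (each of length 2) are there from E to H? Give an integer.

The shortest distance is 2, and the only length-2 path is E–F–H. So there is exactly 1 shortest path.

1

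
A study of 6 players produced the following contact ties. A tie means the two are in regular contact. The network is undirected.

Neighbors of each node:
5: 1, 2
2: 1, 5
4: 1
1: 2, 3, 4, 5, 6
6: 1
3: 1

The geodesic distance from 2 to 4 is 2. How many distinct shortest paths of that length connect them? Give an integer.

1

The shortest distance is 2, and the only length-2 path is 2–1–4. So there is exactly 1 shortest path.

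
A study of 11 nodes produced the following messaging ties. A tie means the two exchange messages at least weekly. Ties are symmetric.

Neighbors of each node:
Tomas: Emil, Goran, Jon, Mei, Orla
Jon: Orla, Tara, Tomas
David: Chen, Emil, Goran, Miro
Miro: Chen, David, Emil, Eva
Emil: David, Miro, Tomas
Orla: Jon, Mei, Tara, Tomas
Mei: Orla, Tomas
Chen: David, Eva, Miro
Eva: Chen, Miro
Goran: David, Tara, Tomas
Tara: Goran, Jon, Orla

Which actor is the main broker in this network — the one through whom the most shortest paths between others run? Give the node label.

Unnormalized betweenness of each node: Chen:3/2, David:121/12, Emil:12, Eva:0, Goran:53/6, Jon:7/12, Mei:0, Miro:49/6, Orla:25/12, Tara:13/6, Tomas:211/12.
Tomas has the largest value, 211/12, making it the main broker — the node through which the most shortest paths run.

Tomas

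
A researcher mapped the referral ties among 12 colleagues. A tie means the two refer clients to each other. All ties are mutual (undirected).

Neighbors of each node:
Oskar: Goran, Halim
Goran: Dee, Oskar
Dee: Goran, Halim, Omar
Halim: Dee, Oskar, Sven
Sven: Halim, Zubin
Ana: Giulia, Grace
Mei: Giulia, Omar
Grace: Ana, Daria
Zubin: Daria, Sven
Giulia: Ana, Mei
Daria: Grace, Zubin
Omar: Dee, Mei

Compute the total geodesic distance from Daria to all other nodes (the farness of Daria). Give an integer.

34

Distances from Daria: Ana:2, Dee:4, Giulia:3, Goran:5, Grace:1, Halim:3, Mei:4, Omar:5, Oskar:4, Sven:2, Zubin:1.
Sum = 2 + 4 + 3 + 5 + 1 + 3 + 4 + 5 + 4 + 2 + 1 = 34.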